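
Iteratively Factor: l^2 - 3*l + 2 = (l - 1)*(l - 2)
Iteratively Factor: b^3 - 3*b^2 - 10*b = (b)*(b^2 - 3*b - 10) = b*(b + 2)*(b - 5)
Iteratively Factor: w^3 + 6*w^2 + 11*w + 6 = (w + 2)*(w^2 + 4*w + 3) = (w + 2)*(w + 3)*(w + 1)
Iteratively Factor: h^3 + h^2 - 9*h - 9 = (h + 3)*(h^2 - 2*h - 3) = (h + 1)*(h + 3)*(h - 3)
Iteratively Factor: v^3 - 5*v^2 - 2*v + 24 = (v - 3)*(v^2 - 2*v - 8) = (v - 3)*(v + 2)*(v - 4)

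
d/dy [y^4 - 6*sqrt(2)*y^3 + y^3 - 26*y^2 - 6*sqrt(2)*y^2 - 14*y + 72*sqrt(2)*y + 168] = 4*y^3 - 18*sqrt(2)*y^2 + 3*y^2 - 52*y - 12*sqrt(2)*y - 14 + 72*sqrt(2)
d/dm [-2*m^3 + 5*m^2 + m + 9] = -6*m^2 + 10*m + 1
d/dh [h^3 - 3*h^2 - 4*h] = 3*h^2 - 6*h - 4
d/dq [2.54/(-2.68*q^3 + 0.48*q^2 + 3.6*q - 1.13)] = (20.4216*q^2 - 2.4384*q - 9.144)/(2.68*q^3 - 0.48*q^2 - 3.6*q + 1.13)^2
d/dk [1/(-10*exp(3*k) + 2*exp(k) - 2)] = (15*exp(2*k) - 1)*exp(k)/(2*(5*exp(3*k) - exp(k) + 1)^2)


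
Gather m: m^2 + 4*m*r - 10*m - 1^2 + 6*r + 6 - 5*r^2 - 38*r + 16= m^2 + m*(4*r - 10) - 5*r^2 - 32*r + 21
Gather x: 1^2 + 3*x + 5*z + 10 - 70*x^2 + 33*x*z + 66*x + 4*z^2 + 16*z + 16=-70*x^2 + x*(33*z + 69) + 4*z^2 + 21*z + 27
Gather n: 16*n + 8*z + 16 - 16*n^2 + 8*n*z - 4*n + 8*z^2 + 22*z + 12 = -16*n^2 + n*(8*z + 12) + 8*z^2 + 30*z + 28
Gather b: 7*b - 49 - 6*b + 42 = b - 7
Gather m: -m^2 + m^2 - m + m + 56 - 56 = 0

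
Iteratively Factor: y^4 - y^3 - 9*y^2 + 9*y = (y - 3)*(y^3 + 2*y^2 - 3*y) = (y - 3)*(y + 3)*(y^2 - y) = y*(y - 3)*(y + 3)*(y - 1)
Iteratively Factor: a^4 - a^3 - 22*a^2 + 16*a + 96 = (a - 4)*(a^3 + 3*a^2 - 10*a - 24) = (a - 4)*(a + 4)*(a^2 - a - 6) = (a - 4)*(a - 3)*(a + 4)*(a + 2)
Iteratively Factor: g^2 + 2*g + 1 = (g + 1)*(g + 1)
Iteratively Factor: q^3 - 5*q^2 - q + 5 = (q - 5)*(q^2 - 1) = (q - 5)*(q - 1)*(q + 1)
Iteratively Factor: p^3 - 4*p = (p + 2)*(p^2 - 2*p) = p*(p + 2)*(p - 2)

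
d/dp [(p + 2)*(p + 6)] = 2*p + 8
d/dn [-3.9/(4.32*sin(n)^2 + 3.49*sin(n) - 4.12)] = (33.696*sin(n) + 13.611)*cos(n)/(4.32*sin(n)^2 + 3.49*sin(n) - 4.12)^2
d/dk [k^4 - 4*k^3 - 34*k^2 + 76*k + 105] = 4*k^3 - 12*k^2 - 68*k + 76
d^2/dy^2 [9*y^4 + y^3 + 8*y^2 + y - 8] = 108*y^2 + 6*y + 16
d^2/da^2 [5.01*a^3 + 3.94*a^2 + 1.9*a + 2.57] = 30.06*a + 7.88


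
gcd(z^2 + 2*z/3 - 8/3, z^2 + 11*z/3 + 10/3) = z + 2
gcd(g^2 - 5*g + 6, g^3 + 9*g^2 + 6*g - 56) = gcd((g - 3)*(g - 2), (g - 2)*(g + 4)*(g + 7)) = g - 2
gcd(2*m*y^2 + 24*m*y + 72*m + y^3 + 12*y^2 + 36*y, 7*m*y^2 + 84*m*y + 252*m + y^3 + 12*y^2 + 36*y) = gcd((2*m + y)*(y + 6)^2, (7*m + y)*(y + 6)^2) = y^2 + 12*y + 36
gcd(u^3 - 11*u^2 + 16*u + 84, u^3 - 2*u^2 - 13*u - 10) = u + 2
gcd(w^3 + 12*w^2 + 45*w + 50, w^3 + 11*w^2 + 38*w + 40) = w^2 + 7*w + 10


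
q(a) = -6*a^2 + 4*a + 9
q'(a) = 4 - 12*a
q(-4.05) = -105.62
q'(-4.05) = 52.60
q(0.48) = 9.54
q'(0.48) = -1.76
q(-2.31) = -32.26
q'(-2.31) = 31.72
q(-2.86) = -51.52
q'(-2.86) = 38.32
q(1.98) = -6.60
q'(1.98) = -19.76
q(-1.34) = -7.13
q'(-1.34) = 20.08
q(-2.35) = -33.54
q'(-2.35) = 32.20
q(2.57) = -20.35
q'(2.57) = -26.84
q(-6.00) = -231.00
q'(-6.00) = 76.00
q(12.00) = -807.00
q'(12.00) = -140.00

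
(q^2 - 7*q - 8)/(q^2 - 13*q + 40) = (q + 1)/(q - 5)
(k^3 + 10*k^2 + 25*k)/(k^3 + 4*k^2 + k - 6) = k*(k^2 + 10*k + 25)/(k^3 + 4*k^2 + k - 6)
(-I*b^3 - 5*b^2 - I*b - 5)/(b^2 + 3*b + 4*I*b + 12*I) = (-I*b^3 - 5*b^2 - I*b - 5)/(b^2 + b*(3 + 4*I) + 12*I)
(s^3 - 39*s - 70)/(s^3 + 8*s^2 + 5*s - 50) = (s^2 - 5*s - 14)/(s^2 + 3*s - 10)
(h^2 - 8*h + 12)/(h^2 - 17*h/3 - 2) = 3*(h - 2)/(3*h + 1)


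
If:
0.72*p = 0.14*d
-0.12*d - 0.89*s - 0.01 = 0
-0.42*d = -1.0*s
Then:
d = -0.02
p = -0.00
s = -0.01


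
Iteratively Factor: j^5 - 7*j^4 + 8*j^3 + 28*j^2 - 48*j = (j - 4)*(j^4 - 3*j^3 - 4*j^2 + 12*j) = (j - 4)*(j - 2)*(j^3 - j^2 - 6*j) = (j - 4)*(j - 2)*(j + 2)*(j^2 - 3*j) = (j - 4)*(j - 3)*(j - 2)*(j + 2)*(j)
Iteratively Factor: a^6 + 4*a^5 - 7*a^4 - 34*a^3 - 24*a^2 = (a - 3)*(a^5 + 7*a^4 + 14*a^3 + 8*a^2) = a*(a - 3)*(a^4 + 7*a^3 + 14*a^2 + 8*a) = a*(a - 3)*(a + 2)*(a^3 + 5*a^2 + 4*a) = a^2*(a - 3)*(a + 2)*(a^2 + 5*a + 4) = a^2*(a - 3)*(a + 1)*(a + 2)*(a + 4)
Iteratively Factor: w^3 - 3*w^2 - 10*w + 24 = (w + 3)*(w^2 - 6*w + 8) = (w - 4)*(w + 3)*(w - 2)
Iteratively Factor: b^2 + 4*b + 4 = (b + 2)*(b + 2)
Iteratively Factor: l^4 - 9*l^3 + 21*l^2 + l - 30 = (l - 5)*(l^3 - 4*l^2 + l + 6) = (l - 5)*(l + 1)*(l^2 - 5*l + 6) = (l - 5)*(l - 3)*(l + 1)*(l - 2)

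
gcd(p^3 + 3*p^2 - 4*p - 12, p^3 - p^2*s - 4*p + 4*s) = p^2 - 4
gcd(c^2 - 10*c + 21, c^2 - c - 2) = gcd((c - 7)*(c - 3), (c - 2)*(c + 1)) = 1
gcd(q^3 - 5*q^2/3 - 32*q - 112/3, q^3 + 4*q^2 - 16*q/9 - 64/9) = q^2 + 16*q/3 + 16/3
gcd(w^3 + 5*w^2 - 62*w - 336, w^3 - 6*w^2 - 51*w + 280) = w^2 - w - 56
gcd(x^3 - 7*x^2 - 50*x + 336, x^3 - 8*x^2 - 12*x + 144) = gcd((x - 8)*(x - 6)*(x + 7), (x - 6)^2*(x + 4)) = x - 6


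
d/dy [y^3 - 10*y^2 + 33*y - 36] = 3*y^2 - 20*y + 33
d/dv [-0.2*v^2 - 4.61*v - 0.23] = -0.4*v - 4.61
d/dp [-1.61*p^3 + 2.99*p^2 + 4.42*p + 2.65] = -4.83*p^2 + 5.98*p + 4.42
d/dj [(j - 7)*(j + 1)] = 2*j - 6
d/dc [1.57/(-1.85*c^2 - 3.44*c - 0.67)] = (5.809*c + 5.4008)/(1.85*c^2 + 3.44*c + 0.67)^2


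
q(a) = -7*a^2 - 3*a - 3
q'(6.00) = -87.00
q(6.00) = -273.00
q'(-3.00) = 39.00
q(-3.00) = -57.00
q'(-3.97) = 52.58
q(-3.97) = -101.42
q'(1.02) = -17.28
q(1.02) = -13.34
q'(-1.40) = 16.60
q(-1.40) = -12.52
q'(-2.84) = 36.76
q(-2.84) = -50.94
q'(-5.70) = 76.80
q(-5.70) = -213.33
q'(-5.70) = 76.80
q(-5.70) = -213.33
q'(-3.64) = 47.96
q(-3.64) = -84.83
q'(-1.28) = 14.92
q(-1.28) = -10.63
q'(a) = -14*a - 3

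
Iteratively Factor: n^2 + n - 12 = (n - 3)*(n + 4)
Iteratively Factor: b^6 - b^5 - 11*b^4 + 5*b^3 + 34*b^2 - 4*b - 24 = (b - 3)*(b^5 + 2*b^4 - 5*b^3 - 10*b^2 + 4*b + 8) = (b - 3)*(b + 2)*(b^4 - 5*b^2 + 4) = (b - 3)*(b + 2)^2*(b^3 - 2*b^2 - b + 2) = (b - 3)*(b + 1)*(b + 2)^2*(b^2 - 3*b + 2) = (b - 3)*(b - 2)*(b + 1)*(b + 2)^2*(b - 1)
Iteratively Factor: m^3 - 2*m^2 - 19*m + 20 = (m - 5)*(m^2 + 3*m - 4) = (m - 5)*(m + 4)*(m - 1)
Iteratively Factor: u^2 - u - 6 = (u - 3)*(u + 2)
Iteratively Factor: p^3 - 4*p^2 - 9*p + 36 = (p - 3)*(p^2 - p - 12) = (p - 3)*(p + 3)*(p - 4)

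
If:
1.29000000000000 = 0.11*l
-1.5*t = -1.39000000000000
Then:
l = 11.73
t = 0.93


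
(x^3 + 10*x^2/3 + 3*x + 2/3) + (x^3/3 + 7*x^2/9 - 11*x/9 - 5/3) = 4*x^3/3 + 37*x^2/9 + 16*x/9 - 1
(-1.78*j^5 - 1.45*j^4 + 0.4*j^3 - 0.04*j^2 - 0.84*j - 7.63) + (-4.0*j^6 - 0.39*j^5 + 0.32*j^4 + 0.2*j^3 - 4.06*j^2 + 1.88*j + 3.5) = -4.0*j^6 - 2.17*j^5 - 1.13*j^4 + 0.6*j^3 - 4.1*j^2 + 1.04*j - 4.13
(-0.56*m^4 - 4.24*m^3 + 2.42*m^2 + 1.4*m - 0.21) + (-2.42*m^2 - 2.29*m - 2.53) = -0.56*m^4 - 4.24*m^3 - 0.89*m - 2.74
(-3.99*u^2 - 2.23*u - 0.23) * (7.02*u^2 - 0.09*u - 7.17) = -28.0098*u^4 - 15.2955*u^3 + 27.1944*u^2 + 16.0098*u + 1.6491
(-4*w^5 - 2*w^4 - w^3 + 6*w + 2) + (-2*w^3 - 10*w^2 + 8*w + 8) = -4*w^5 - 2*w^4 - 3*w^3 - 10*w^2 + 14*w + 10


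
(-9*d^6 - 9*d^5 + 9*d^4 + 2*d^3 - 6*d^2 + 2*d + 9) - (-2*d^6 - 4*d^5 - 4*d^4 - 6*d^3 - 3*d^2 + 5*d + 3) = -7*d^6 - 5*d^5 + 13*d^4 + 8*d^3 - 3*d^2 - 3*d + 6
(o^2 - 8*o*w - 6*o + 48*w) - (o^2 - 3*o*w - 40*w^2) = -5*o*w - 6*o + 40*w^2 + 48*w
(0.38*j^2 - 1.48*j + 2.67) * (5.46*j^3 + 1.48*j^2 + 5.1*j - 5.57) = 2.0748*j^5 - 7.5184*j^4 + 14.3258*j^3 - 5.713*j^2 + 21.8606*j - 14.8719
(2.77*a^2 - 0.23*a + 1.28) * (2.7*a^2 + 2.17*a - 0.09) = 7.479*a^4 + 5.3899*a^3 + 2.7076*a^2 + 2.7983*a - 0.1152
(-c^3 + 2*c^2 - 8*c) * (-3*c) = 3*c^4 - 6*c^3 + 24*c^2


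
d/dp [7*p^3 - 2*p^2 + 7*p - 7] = 21*p^2 - 4*p + 7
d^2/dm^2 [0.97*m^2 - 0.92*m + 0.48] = 1.94000000000000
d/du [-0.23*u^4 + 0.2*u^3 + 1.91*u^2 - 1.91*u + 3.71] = -0.92*u^3 + 0.6*u^2 + 3.82*u - 1.91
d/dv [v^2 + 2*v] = 2*v + 2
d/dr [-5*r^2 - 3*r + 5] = -10*r - 3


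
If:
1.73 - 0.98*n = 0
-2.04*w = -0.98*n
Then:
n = 1.77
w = 0.85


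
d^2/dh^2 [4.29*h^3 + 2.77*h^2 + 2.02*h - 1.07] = 25.74*h + 5.54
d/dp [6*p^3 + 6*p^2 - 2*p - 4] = 18*p^2 + 12*p - 2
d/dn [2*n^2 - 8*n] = 4*n - 8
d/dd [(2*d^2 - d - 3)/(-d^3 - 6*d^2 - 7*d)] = (2*d^4 - 2*d^3 - 29*d^2 - 36*d - 21)/(d^2*(d^4 + 12*d^3 + 50*d^2 + 84*d + 49))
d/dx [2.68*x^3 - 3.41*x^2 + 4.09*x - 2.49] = 8.04*x^2 - 6.82*x + 4.09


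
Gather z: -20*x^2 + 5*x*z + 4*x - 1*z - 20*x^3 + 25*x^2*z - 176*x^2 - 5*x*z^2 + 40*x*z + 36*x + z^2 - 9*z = -20*x^3 - 196*x^2 + 40*x + z^2*(1 - 5*x) + z*(25*x^2 + 45*x - 10)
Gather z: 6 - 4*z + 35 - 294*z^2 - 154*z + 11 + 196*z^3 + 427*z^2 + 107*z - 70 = 196*z^3 + 133*z^2 - 51*z - 18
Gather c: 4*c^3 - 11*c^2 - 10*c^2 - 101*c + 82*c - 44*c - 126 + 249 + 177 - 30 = 4*c^3 - 21*c^2 - 63*c + 270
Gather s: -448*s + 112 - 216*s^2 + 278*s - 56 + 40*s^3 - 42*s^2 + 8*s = 40*s^3 - 258*s^2 - 162*s + 56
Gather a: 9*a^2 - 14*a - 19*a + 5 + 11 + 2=9*a^2 - 33*a + 18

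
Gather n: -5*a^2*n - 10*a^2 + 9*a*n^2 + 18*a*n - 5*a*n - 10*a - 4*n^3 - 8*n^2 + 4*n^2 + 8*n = -10*a^2 - 10*a - 4*n^3 + n^2*(9*a - 4) + n*(-5*a^2 + 13*a + 8)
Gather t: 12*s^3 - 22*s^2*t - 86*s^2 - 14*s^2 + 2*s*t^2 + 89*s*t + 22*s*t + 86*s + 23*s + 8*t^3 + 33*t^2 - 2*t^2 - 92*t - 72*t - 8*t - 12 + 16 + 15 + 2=12*s^3 - 100*s^2 + 109*s + 8*t^3 + t^2*(2*s + 31) + t*(-22*s^2 + 111*s - 172) + 21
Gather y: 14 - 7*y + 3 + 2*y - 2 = 15 - 5*y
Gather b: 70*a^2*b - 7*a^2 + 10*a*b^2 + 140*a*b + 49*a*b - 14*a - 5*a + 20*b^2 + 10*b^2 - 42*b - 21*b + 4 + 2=-7*a^2 - 19*a + b^2*(10*a + 30) + b*(70*a^2 + 189*a - 63) + 6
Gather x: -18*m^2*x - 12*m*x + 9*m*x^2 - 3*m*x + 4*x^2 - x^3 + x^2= -x^3 + x^2*(9*m + 5) + x*(-18*m^2 - 15*m)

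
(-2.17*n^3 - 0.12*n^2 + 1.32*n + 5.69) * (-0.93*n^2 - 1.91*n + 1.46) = 2.0181*n^5 + 4.2563*n^4 - 4.1666*n^3 - 7.9881*n^2 - 8.9407*n + 8.3074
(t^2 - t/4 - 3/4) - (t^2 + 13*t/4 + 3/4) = -7*t/2 - 3/2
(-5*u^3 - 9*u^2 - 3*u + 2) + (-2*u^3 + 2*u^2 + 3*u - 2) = -7*u^3 - 7*u^2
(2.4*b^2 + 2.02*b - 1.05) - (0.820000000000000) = 2.4*b^2 + 2.02*b - 1.87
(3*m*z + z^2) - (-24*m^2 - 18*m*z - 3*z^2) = 24*m^2 + 21*m*z + 4*z^2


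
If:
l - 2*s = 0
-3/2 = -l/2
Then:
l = 3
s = 3/2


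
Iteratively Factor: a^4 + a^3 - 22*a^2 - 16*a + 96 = (a + 4)*(a^3 - 3*a^2 - 10*a + 24) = (a - 2)*(a + 4)*(a^2 - a - 12) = (a - 4)*(a - 2)*(a + 4)*(a + 3)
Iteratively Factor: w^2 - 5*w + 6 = (w - 2)*(w - 3)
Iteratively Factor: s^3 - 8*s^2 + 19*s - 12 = (s - 1)*(s^2 - 7*s + 12) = (s - 3)*(s - 1)*(s - 4)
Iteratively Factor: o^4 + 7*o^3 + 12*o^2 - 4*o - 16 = (o + 2)*(o^3 + 5*o^2 + 2*o - 8) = (o - 1)*(o + 2)*(o^2 + 6*o + 8) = (o - 1)*(o + 2)^2*(o + 4)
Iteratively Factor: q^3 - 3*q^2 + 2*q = (q - 1)*(q^2 - 2*q) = q*(q - 1)*(q - 2)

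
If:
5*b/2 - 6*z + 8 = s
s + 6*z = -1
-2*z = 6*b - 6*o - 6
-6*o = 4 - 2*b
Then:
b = -18/5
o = -28/15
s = -251/5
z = 41/5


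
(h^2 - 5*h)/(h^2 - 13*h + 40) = h/(h - 8)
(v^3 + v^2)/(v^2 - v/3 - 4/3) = 3*v^2/(3*v - 4)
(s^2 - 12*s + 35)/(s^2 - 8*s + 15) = (s - 7)/(s - 3)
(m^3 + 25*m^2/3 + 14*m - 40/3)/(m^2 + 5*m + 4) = (3*m^2 + 13*m - 10)/(3*(m + 1))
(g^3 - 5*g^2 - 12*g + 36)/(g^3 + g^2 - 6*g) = (g - 6)/g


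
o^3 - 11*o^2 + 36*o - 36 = (o - 6)*(o - 3)*(o - 2)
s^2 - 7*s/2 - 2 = (s - 4)*(s + 1/2)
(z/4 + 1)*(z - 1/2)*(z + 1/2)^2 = z^4/4 + 9*z^3/8 + 7*z^2/16 - 9*z/32 - 1/8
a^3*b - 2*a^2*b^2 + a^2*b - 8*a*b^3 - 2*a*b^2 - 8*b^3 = (a - 4*b)*(a + 2*b)*(a*b + b)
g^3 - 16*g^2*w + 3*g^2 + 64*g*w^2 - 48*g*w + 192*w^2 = (g + 3)*(g - 8*w)^2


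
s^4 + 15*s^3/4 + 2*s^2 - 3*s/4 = s*(s - 1/4)*(s + 1)*(s + 3)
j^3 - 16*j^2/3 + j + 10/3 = (j - 5)*(j - 1)*(j + 2/3)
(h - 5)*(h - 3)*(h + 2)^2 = h^4 - 4*h^3 - 13*h^2 + 28*h + 60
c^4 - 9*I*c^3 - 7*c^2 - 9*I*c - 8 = (c - 8*I)*(c - I)^2*(c + I)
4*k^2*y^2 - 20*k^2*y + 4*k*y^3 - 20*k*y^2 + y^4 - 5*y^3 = y*(2*k + y)^2*(y - 5)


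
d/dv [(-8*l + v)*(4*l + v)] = -4*l + 2*v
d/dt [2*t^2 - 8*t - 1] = 4*t - 8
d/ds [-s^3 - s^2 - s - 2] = -3*s^2 - 2*s - 1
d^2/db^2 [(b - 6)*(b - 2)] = 2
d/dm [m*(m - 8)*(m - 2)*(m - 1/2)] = 4*m^3 - 63*m^2/2 + 42*m - 8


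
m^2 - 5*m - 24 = (m - 8)*(m + 3)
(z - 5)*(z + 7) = z^2 + 2*z - 35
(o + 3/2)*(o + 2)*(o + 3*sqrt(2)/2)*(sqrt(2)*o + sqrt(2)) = sqrt(2)*o^4 + 3*o^3 + 9*sqrt(2)*o^3/2 + 13*sqrt(2)*o^2/2 + 27*o^2/2 + 3*sqrt(2)*o + 39*o/2 + 9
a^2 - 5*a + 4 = (a - 4)*(a - 1)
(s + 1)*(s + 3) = s^2 + 4*s + 3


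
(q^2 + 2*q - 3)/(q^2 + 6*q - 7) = (q + 3)/(q + 7)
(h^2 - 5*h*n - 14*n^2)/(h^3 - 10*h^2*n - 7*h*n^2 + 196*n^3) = (h + 2*n)/(h^2 - 3*h*n - 28*n^2)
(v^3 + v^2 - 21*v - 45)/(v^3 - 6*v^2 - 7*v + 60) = (v + 3)/(v - 4)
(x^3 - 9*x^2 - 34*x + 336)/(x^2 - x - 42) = x - 8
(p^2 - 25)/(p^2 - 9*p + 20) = (p + 5)/(p - 4)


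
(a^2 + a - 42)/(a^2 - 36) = (a + 7)/(a + 6)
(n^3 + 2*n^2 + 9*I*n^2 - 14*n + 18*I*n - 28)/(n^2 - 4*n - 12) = (n^2 + 9*I*n - 14)/(n - 6)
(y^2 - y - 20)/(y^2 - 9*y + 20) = (y + 4)/(y - 4)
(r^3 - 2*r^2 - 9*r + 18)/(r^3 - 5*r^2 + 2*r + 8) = (r^2 - 9)/(r^2 - 3*r - 4)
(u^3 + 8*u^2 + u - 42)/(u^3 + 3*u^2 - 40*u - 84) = (u^2 + u - 6)/(u^2 - 4*u - 12)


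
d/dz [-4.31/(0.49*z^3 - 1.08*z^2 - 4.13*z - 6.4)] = (6.3357*z^2 - 9.3096*z - 17.8003)/(-0.49*z^3 + 1.08*z^2 + 4.13*z + 6.4)^2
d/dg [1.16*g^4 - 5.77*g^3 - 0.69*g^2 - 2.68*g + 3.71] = 4.64*g^3 - 17.31*g^2 - 1.38*g - 2.68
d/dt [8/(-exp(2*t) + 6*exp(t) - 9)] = 16*(exp(t) - 3)*exp(t)/(exp(2*t) - 6*exp(t) + 9)^2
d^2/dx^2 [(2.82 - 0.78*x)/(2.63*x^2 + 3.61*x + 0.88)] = (-(0.78*x - 2.82)*(5.26*x + 3.61)*(10.52*x + 7.22) + (12.3084*x - 9.2016)*(2.63*x^2 + 3.61*x + 0.88))/(2.63*x^2 + 3.61*x + 0.88)^3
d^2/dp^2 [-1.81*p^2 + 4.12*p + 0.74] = -3.62000000000000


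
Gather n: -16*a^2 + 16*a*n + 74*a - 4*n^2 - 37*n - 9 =-16*a^2 + 74*a - 4*n^2 + n*(16*a - 37) - 9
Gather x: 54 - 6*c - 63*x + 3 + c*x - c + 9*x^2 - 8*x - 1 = -7*c + 9*x^2 + x*(c - 71) + 56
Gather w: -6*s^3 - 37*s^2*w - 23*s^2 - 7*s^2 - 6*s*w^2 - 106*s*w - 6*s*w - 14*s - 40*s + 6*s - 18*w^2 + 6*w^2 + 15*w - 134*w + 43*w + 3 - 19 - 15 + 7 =-6*s^3 - 30*s^2 - 48*s + w^2*(-6*s - 12) + w*(-37*s^2 - 112*s - 76) - 24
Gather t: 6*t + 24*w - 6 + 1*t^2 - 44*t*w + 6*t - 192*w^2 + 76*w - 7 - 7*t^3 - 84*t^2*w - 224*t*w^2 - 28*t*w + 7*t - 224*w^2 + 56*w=-7*t^3 + t^2*(1 - 84*w) + t*(-224*w^2 - 72*w + 19) - 416*w^2 + 156*w - 13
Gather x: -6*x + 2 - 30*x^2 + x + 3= -30*x^2 - 5*x + 5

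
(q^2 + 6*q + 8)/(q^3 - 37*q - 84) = (q + 2)/(q^2 - 4*q - 21)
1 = 1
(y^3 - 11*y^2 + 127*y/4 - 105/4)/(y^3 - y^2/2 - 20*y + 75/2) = (2*y^2 - 17*y + 21)/(2*(y^2 + 2*y - 15))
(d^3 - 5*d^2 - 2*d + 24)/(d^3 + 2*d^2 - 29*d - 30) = (d^3 - 5*d^2 - 2*d + 24)/(d^3 + 2*d^2 - 29*d - 30)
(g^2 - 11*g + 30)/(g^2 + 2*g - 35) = (g - 6)/(g + 7)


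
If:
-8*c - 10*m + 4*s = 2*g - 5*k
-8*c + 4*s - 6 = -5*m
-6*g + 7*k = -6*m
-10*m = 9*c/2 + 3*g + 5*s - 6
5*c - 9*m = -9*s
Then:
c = -1404/5131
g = 1938/5131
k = 96/5131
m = 1826/5131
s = 2606/5131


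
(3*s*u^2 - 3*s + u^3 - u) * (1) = 3*s*u^2 - 3*s + u^3 - u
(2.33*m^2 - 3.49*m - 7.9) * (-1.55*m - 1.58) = -3.6115*m^3 + 1.7281*m^2 + 17.7592*m + 12.482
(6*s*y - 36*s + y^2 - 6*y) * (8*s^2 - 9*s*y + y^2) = 48*s^3*y - 288*s^3 - 46*s^2*y^2 + 276*s^2*y - 3*s*y^3 + 18*s*y^2 + y^4 - 6*y^3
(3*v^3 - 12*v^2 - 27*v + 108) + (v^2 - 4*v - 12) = 3*v^3 - 11*v^2 - 31*v + 96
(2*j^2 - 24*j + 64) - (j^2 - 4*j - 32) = j^2 - 20*j + 96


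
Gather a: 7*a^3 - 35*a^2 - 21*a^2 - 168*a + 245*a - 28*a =7*a^3 - 56*a^2 + 49*a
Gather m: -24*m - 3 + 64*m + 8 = 40*m + 5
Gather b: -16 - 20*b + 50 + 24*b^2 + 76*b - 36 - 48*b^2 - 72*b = -24*b^2 - 16*b - 2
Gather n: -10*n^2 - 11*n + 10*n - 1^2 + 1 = -10*n^2 - n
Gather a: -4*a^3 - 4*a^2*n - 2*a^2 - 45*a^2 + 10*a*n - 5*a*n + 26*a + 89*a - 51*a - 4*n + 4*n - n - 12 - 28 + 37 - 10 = -4*a^3 + a^2*(-4*n - 47) + a*(5*n + 64) - n - 13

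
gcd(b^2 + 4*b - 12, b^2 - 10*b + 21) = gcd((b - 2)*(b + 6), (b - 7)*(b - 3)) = 1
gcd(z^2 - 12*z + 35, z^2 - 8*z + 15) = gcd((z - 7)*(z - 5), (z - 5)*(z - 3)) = z - 5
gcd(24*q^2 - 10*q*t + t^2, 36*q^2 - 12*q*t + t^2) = 6*q - t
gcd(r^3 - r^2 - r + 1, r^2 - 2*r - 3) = r + 1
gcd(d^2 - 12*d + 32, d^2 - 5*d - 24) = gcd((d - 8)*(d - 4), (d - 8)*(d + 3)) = d - 8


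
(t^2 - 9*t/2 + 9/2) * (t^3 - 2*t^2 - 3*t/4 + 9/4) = t^5 - 13*t^4/2 + 51*t^3/4 - 27*t^2/8 - 27*t/2 + 81/8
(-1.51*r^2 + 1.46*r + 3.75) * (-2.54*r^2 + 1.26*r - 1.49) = 3.8354*r^4 - 5.611*r^3 - 5.4355*r^2 + 2.5496*r - 5.5875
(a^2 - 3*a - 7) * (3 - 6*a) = -6*a^3 + 21*a^2 + 33*a - 21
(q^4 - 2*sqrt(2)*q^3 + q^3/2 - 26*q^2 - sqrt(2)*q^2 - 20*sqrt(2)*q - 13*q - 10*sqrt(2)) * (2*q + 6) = 2*q^5 - 4*sqrt(2)*q^4 + 7*q^4 - 49*q^3 - 14*sqrt(2)*q^3 - 182*q^2 - 46*sqrt(2)*q^2 - 140*sqrt(2)*q - 78*q - 60*sqrt(2)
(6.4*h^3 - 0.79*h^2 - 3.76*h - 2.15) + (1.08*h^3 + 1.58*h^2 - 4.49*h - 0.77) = 7.48*h^3 + 0.79*h^2 - 8.25*h - 2.92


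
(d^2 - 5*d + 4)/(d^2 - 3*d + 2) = (d - 4)/(d - 2)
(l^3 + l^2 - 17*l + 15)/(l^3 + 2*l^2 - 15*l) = (l - 1)/l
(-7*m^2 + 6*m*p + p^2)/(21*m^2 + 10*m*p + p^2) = (-m + p)/(3*m + p)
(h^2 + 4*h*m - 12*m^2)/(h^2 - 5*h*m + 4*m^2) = (h^2 + 4*h*m - 12*m^2)/(h^2 - 5*h*m + 4*m^2)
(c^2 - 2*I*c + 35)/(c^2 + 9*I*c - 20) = (c - 7*I)/(c + 4*I)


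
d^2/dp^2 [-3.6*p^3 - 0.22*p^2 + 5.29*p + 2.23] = -21.6*p - 0.44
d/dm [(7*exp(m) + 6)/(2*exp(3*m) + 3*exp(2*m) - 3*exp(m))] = (-28*exp(3*m) - 57*exp(2*m) - 36*exp(m) + 18)*exp(-m)/(4*exp(4*m) + 12*exp(3*m) - 3*exp(2*m) - 18*exp(m) + 9)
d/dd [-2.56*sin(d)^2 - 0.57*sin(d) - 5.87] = -(5.12*sin(d) + 0.57)*cos(d)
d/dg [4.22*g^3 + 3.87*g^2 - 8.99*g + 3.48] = 12.66*g^2 + 7.74*g - 8.99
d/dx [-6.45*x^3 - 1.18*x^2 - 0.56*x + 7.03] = -19.35*x^2 - 2.36*x - 0.56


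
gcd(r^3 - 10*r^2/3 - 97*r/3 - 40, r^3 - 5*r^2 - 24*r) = r^2 - 5*r - 24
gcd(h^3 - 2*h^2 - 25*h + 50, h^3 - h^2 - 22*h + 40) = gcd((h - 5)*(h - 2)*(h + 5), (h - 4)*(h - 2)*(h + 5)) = h^2 + 3*h - 10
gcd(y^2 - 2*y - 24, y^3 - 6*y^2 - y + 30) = 1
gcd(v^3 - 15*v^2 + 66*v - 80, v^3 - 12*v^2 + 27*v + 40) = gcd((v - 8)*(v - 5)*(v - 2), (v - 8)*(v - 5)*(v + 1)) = v^2 - 13*v + 40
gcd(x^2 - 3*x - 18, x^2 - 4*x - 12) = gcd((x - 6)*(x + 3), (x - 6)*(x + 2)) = x - 6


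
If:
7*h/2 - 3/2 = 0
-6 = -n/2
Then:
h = 3/7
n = 12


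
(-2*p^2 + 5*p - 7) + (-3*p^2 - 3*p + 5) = -5*p^2 + 2*p - 2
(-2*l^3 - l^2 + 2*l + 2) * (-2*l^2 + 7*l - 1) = 4*l^5 - 12*l^4 - 9*l^3 + 11*l^2 + 12*l - 2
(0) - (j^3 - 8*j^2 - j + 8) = -j^3 + 8*j^2 + j - 8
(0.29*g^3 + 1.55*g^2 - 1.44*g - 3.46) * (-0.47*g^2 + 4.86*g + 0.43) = -0.1363*g^5 + 0.6809*g^4 + 8.3345*g^3 - 4.7057*g^2 - 17.4348*g - 1.4878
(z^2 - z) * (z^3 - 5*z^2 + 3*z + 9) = z^5 - 6*z^4 + 8*z^3 + 6*z^2 - 9*z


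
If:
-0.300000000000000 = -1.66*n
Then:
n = 0.18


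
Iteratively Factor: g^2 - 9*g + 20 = (g - 4)*(g - 5)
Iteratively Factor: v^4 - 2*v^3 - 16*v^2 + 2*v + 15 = (v + 3)*(v^3 - 5*v^2 - v + 5) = (v - 5)*(v + 3)*(v^2 - 1) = (v - 5)*(v - 1)*(v + 3)*(v + 1)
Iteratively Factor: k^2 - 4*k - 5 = (k - 5)*(k + 1)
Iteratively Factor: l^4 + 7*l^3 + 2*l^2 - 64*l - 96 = (l + 4)*(l^3 + 3*l^2 - 10*l - 24) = (l + 2)*(l + 4)*(l^2 + l - 12) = (l - 3)*(l + 2)*(l + 4)*(l + 4)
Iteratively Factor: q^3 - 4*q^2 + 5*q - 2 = (q - 1)*(q^2 - 3*q + 2) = (q - 1)^2*(q - 2)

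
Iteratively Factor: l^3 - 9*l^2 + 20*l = (l - 4)*(l^2 - 5*l) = l*(l - 4)*(l - 5)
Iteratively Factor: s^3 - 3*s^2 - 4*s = (s)*(s^2 - 3*s - 4) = s*(s - 4)*(s + 1)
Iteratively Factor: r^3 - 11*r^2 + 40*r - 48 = (r - 3)*(r^2 - 8*r + 16) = (r - 4)*(r - 3)*(r - 4)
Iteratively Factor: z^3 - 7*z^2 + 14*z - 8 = (z - 1)*(z^2 - 6*z + 8) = (z - 4)*(z - 1)*(z - 2)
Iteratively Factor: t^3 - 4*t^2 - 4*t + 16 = (t - 4)*(t^2 - 4) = (t - 4)*(t - 2)*(t + 2)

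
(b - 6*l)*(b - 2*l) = b^2 - 8*b*l + 12*l^2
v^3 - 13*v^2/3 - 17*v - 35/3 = (v - 7)*(v + 1)*(v + 5/3)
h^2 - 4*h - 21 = (h - 7)*(h + 3)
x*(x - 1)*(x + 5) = x^3 + 4*x^2 - 5*x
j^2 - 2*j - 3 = (j - 3)*(j + 1)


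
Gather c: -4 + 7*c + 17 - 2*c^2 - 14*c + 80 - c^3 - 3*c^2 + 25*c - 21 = -c^3 - 5*c^2 + 18*c + 72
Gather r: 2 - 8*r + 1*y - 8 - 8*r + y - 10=-16*r + 2*y - 16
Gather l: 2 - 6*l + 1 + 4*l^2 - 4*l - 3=4*l^2 - 10*l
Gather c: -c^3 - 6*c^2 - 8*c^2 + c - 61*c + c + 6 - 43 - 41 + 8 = -c^3 - 14*c^2 - 59*c - 70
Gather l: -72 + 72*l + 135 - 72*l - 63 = 0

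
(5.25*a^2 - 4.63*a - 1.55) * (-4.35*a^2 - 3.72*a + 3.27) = -22.8375*a^4 + 0.610499999999998*a^3 + 41.1336*a^2 - 9.3741*a - 5.0685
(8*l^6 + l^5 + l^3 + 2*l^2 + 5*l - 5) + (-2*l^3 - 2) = 8*l^6 + l^5 - l^3 + 2*l^2 + 5*l - 7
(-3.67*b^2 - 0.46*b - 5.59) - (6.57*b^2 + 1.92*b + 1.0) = -10.24*b^2 - 2.38*b - 6.59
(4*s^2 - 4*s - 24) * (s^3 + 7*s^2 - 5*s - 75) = 4*s^5 + 24*s^4 - 72*s^3 - 448*s^2 + 420*s + 1800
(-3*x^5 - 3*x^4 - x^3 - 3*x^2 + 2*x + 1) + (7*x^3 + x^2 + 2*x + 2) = -3*x^5 - 3*x^4 + 6*x^3 - 2*x^2 + 4*x + 3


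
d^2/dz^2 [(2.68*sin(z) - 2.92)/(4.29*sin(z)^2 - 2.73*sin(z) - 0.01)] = (-49.322988*sin(z)^5 + 183.572532*sin(z)^4 - 4.63834800000004*sin(z)^3 - 300.103128*sin(z)^2 + 205.798832*sin(z) - 43.9218)/(78.953589*sin(z)^6 - 150.729579*sin(z)^5 + 95.3667*sin(z)^4 - 19.643715*sin(z)^3 - 0.2223*sin(z)^2 - 0.000819*sin(z) - 1.0e-6)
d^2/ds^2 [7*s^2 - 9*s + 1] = 14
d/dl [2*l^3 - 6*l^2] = 6*l*(l - 2)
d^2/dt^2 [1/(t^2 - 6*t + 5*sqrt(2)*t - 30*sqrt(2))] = 2*(-t^2 - 5*sqrt(2)*t + 6*t + (2*t - 6 + 5*sqrt(2))^2 + 30*sqrt(2))/(t^2 - 6*t + 5*sqrt(2)*t - 30*sqrt(2))^3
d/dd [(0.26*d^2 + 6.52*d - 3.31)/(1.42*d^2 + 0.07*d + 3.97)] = (-9.2402*d^2 + 11.4648*d + 26.1161)/(2.0164*d^4 + 0.1988*d^3 + 11.2797*d^2 + 0.5558*d + 15.7609)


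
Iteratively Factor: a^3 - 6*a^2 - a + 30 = (a + 2)*(a^2 - 8*a + 15) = (a - 3)*(a + 2)*(a - 5)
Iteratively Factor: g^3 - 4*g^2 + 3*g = (g - 1)*(g^2 - 3*g) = (g - 3)*(g - 1)*(g)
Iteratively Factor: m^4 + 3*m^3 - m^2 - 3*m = (m + 3)*(m^3 - m) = (m + 1)*(m + 3)*(m^2 - m) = m*(m + 1)*(m + 3)*(m - 1)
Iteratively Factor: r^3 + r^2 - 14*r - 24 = (r - 4)*(r^2 + 5*r + 6) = (r - 4)*(r + 2)*(r + 3)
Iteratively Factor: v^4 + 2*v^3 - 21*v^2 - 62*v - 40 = (v - 5)*(v^3 + 7*v^2 + 14*v + 8) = (v - 5)*(v + 2)*(v^2 + 5*v + 4) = (v - 5)*(v + 1)*(v + 2)*(v + 4)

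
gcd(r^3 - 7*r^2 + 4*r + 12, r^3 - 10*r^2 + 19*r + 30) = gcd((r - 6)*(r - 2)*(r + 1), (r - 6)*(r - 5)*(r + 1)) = r^2 - 5*r - 6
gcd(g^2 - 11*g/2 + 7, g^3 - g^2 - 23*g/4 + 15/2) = g - 2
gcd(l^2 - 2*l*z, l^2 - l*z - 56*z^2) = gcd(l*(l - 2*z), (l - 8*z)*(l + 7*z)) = 1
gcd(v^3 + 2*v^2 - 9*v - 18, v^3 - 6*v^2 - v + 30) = v^2 - v - 6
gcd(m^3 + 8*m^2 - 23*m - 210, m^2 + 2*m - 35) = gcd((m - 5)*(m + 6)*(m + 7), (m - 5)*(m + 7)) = m^2 + 2*m - 35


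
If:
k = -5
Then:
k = -5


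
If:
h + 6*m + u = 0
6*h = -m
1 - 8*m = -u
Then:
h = -1/83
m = 6/83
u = -35/83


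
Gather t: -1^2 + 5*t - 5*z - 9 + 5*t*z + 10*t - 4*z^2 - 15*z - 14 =t*(5*z + 15) - 4*z^2 - 20*z - 24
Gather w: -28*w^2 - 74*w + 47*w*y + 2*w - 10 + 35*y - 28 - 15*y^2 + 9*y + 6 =-28*w^2 + w*(47*y - 72) - 15*y^2 + 44*y - 32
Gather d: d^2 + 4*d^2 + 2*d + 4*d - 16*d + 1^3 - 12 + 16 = 5*d^2 - 10*d + 5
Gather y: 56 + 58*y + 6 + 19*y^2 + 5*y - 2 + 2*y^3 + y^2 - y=2*y^3 + 20*y^2 + 62*y + 60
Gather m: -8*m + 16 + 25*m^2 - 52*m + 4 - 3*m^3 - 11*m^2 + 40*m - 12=-3*m^3 + 14*m^2 - 20*m + 8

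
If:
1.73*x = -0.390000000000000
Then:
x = -0.23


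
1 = 1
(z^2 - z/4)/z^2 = (z - 1/4)/z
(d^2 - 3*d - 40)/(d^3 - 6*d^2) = (d^2 - 3*d - 40)/(d^2*(d - 6))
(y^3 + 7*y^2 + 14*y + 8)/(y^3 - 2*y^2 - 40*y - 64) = (y + 1)/(y - 8)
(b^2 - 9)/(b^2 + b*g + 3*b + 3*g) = (b - 3)/(b + g)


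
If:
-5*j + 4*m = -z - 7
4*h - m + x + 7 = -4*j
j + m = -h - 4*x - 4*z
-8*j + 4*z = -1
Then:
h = -13*z/120 - 1211/480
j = z/2 + 1/8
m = 3*z/8 - 51/32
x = 479/480 - 143*z/120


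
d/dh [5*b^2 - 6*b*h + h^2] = -6*b + 2*h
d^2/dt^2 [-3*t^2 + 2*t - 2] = -6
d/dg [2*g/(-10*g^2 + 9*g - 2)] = 4*(5*g^2 - 1)/(100*g^4 - 180*g^3 + 121*g^2 - 36*g + 4)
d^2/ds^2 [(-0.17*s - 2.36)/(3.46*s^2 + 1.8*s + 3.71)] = (-(0.17*s + 2.36)*(6.92*s + 1.8)*(13.84*s + 3.6) + (3.5292*s + 16.9432)*(3.46*s^2 + 1.8*s + 3.71))/(3.46*s^2 + 1.8*s + 3.71)^3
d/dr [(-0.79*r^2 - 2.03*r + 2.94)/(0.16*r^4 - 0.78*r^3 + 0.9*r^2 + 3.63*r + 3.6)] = (0.2528*r^5 + 0.3582*r^4 - 5.0484*r^3 + 5.8389*r^2 - 10.98*r - 17.9802)/(0.0256*r^8 - 0.2496*r^7 + 0.8964*r^6 - 0.2424*r^5 - 3.7008*r^4 + 0.917999999999999*r^3 + 19.6569*r^2 + 26.136*r + 12.96)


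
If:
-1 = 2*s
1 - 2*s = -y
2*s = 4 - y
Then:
No Solution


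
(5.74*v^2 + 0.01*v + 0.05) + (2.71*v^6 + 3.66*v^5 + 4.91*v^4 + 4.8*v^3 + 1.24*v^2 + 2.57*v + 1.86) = 2.71*v^6 + 3.66*v^5 + 4.91*v^4 + 4.8*v^3 + 6.98*v^2 + 2.58*v + 1.91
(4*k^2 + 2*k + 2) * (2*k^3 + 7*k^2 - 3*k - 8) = 8*k^5 + 32*k^4 + 6*k^3 - 24*k^2 - 22*k - 16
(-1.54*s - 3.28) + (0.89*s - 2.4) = -0.65*s - 5.68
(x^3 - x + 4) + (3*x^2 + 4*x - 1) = x^3 + 3*x^2 + 3*x + 3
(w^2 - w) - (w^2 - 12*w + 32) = 11*w - 32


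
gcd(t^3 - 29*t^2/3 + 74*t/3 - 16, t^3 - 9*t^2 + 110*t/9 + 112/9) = t - 8/3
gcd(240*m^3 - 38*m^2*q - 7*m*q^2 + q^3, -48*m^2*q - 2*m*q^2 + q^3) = -48*m^2 - 2*m*q + q^2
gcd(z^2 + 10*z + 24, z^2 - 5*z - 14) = 1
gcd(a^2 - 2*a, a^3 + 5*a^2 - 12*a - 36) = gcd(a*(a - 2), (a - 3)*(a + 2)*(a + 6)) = 1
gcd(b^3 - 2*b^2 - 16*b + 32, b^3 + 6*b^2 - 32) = b^2 + 2*b - 8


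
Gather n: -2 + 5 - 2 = 1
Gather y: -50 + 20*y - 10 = 20*y - 60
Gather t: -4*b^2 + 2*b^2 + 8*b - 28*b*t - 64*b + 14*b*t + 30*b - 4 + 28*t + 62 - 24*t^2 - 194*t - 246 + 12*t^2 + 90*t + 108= -2*b^2 - 26*b - 12*t^2 + t*(-14*b - 76) - 80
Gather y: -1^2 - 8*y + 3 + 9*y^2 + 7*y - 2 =9*y^2 - y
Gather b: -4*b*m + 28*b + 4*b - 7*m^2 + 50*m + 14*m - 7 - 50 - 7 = b*(32 - 4*m) - 7*m^2 + 64*m - 64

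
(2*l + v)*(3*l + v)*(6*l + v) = 36*l^3 + 36*l^2*v + 11*l*v^2 + v^3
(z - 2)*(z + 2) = z^2 - 4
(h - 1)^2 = h^2 - 2*h + 1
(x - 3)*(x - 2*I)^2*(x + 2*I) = x^4 - 3*x^3 - 2*I*x^3 + 4*x^2 + 6*I*x^2 - 12*x - 8*I*x + 24*I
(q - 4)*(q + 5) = q^2 + q - 20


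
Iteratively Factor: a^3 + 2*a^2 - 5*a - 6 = (a - 2)*(a^2 + 4*a + 3) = (a - 2)*(a + 1)*(a + 3)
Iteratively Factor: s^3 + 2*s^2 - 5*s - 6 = (s - 2)*(s^2 + 4*s + 3) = (s - 2)*(s + 1)*(s + 3)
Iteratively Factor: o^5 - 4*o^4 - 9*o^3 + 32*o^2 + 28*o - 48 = (o + 2)*(o^4 - 6*o^3 + 3*o^2 + 26*o - 24) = (o + 2)^2*(o^3 - 8*o^2 + 19*o - 12) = (o - 1)*(o + 2)^2*(o^2 - 7*o + 12) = (o - 3)*(o - 1)*(o + 2)^2*(o - 4)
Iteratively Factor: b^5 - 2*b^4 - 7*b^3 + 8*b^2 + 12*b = (b + 1)*(b^4 - 3*b^3 - 4*b^2 + 12*b) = (b - 2)*(b + 1)*(b^3 - b^2 - 6*b) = b*(b - 2)*(b + 1)*(b^2 - b - 6) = b*(b - 2)*(b + 1)*(b + 2)*(b - 3)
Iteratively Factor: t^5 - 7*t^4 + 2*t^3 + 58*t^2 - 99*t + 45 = (t - 5)*(t^4 - 2*t^3 - 8*t^2 + 18*t - 9) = (t - 5)*(t - 1)*(t^3 - t^2 - 9*t + 9) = (t - 5)*(t - 1)^2*(t^2 - 9) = (t - 5)*(t - 1)^2*(t + 3)*(t - 3)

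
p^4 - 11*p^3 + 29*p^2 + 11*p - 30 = (p - 6)*(p - 5)*(p - 1)*(p + 1)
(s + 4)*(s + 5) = s^2 + 9*s + 20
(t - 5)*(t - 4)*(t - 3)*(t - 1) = t^4 - 13*t^3 + 59*t^2 - 107*t + 60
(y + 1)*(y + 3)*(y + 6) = y^3 + 10*y^2 + 27*y + 18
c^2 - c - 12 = (c - 4)*(c + 3)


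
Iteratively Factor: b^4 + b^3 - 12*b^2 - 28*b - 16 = (b + 1)*(b^3 - 12*b - 16) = (b - 4)*(b + 1)*(b^2 + 4*b + 4) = (b - 4)*(b + 1)*(b + 2)*(b + 2)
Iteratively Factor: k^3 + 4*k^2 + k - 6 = (k + 3)*(k^2 + k - 2) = (k + 2)*(k + 3)*(k - 1)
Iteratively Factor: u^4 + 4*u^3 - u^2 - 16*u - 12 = (u + 2)*(u^3 + 2*u^2 - 5*u - 6) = (u - 2)*(u + 2)*(u^2 + 4*u + 3) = (u - 2)*(u + 2)*(u + 3)*(u + 1)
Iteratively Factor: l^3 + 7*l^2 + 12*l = (l + 4)*(l^2 + 3*l) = (l + 3)*(l + 4)*(l)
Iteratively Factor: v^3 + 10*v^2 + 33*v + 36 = (v + 3)*(v^2 + 7*v + 12) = (v + 3)*(v + 4)*(v + 3)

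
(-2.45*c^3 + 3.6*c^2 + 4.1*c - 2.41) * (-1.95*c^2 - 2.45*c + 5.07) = 4.7775*c^5 - 1.0175*c^4 - 29.2365*c^3 + 12.9065*c^2 + 26.6915*c - 12.2187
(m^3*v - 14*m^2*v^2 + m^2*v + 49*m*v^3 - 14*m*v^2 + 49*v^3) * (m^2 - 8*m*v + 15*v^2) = m^5*v - 22*m^4*v^2 + m^4*v + 176*m^3*v^3 - 22*m^3*v^2 - 602*m^2*v^4 + 176*m^2*v^3 + 735*m*v^5 - 602*m*v^4 + 735*v^5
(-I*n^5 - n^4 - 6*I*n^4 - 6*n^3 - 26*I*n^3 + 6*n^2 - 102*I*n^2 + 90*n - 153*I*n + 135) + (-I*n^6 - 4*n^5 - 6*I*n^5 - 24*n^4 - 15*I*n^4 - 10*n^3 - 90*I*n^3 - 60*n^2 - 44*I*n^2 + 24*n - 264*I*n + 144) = -I*n^6 - 4*n^5 - 7*I*n^5 - 25*n^4 - 21*I*n^4 - 16*n^3 - 116*I*n^3 - 54*n^2 - 146*I*n^2 + 114*n - 417*I*n + 279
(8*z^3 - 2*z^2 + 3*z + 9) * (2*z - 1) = 16*z^4 - 12*z^3 + 8*z^2 + 15*z - 9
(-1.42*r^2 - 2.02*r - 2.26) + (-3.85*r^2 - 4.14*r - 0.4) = -5.27*r^2 - 6.16*r - 2.66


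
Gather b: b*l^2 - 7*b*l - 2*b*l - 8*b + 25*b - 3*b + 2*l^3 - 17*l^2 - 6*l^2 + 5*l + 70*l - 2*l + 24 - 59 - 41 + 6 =b*(l^2 - 9*l + 14) + 2*l^3 - 23*l^2 + 73*l - 70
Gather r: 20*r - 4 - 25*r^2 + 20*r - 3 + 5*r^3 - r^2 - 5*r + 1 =5*r^3 - 26*r^2 + 35*r - 6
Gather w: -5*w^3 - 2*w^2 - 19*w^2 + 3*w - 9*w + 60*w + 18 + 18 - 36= -5*w^3 - 21*w^2 + 54*w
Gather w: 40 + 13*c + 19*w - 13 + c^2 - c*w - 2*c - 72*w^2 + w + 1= c^2 + 11*c - 72*w^2 + w*(20 - c) + 28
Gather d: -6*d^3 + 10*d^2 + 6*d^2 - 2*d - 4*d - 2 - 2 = -6*d^3 + 16*d^2 - 6*d - 4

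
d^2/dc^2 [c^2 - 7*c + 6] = 2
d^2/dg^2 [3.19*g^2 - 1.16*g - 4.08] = 6.38000000000000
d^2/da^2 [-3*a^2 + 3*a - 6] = -6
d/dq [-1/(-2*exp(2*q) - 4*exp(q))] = -(exp(q) + 1)*exp(-q)/(exp(q) + 2)^2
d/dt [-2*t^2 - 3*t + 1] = -4*t - 3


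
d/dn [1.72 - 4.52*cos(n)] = 4.52*sin(n)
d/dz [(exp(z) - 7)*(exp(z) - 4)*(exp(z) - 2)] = (3*exp(2*z) - 26*exp(z) + 50)*exp(z)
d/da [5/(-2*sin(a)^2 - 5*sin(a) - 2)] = 5*(4*sin(a) + 5)*cos(a)/(2*sin(a)^2 + 5*sin(a) + 2)^2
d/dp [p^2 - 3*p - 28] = 2*p - 3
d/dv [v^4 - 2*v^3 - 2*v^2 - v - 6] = 4*v^3 - 6*v^2 - 4*v - 1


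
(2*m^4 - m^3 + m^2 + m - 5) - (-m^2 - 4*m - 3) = 2*m^4 - m^3 + 2*m^2 + 5*m - 2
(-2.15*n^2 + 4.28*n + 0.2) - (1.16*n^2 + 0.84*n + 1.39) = -3.31*n^2 + 3.44*n - 1.19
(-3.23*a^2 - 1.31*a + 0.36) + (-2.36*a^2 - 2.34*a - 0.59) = -5.59*a^2 - 3.65*a - 0.23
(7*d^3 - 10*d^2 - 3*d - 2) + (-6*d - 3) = 7*d^3 - 10*d^2 - 9*d - 5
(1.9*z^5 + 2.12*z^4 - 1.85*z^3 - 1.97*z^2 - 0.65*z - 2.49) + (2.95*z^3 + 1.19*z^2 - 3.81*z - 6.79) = 1.9*z^5 + 2.12*z^4 + 1.1*z^3 - 0.78*z^2 - 4.46*z - 9.28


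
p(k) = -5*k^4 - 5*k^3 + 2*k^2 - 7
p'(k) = -20*k^3 - 15*k^2 + 4*k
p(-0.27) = -6.78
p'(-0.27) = -1.78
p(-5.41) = -3439.87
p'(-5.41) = 2706.15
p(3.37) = -820.55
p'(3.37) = -922.33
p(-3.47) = -498.92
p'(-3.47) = 641.14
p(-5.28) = -3101.28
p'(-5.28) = 2504.66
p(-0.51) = -6.15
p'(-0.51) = -3.29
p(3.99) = -1560.01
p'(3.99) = -1493.27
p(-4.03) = -966.10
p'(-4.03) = 1049.28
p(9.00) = -36295.00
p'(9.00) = -15759.00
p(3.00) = -529.00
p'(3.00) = -663.00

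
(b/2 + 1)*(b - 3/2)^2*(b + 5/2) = b^4/2 + 3*b^3/4 - 25*b^2/8 - 39*b/16 + 45/8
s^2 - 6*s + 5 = (s - 5)*(s - 1)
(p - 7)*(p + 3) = p^2 - 4*p - 21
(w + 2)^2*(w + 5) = w^3 + 9*w^2 + 24*w + 20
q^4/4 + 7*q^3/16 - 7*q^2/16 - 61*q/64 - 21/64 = (q/2 + 1/4)*(q/2 + 1/2)*(q - 3/2)*(q + 7/4)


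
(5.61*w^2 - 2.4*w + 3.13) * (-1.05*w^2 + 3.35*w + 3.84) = -5.8905*w^4 + 21.3135*w^3 + 10.2159*w^2 + 1.2695*w + 12.0192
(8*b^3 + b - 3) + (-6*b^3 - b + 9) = 2*b^3 + 6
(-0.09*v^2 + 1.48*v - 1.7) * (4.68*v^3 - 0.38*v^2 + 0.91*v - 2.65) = -0.4212*v^5 + 6.9606*v^4 - 8.6003*v^3 + 2.2313*v^2 - 5.469*v + 4.505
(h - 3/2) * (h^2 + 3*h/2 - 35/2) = h^3 - 79*h/4 + 105/4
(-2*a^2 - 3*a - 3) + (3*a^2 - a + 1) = a^2 - 4*a - 2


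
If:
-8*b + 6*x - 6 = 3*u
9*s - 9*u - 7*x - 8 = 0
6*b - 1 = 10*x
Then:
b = 5*x/3 + 1/6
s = -5*x/3 - 14/9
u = -22*x/9 - 22/9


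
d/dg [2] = 0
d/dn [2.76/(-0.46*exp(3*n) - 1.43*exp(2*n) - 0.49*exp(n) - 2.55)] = (3.8088*exp(2*n) + 7.8936*exp(n) + 1.3524)*exp(n)/(0.46*exp(3*n) + 1.43*exp(2*n) + 0.49*exp(n) + 2.55)^2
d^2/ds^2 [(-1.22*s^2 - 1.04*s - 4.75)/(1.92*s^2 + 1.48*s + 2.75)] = (-0.734208000000002*s^3 - 66.4128*s^2 - 48.0384*s + 19.3643)/(7.077888*s^6 + 16.367616*s^5 + 43.029504*s^4 + 50.128192*s^3 + 61.6308*s^2 + 33.5775*s + 20.796875)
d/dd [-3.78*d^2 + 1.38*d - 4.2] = 1.38 - 7.56*d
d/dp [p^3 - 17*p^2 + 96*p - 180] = 3*p^2 - 34*p + 96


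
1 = 1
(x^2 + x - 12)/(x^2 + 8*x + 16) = (x - 3)/(x + 4)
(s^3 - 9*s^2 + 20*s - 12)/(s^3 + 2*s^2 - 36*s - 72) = (s^2 - 3*s + 2)/(s^2 + 8*s + 12)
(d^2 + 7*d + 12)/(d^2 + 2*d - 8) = (d + 3)/(d - 2)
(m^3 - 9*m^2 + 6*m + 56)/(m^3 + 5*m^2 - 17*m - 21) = (m^3 - 9*m^2 + 6*m + 56)/(m^3 + 5*m^2 - 17*m - 21)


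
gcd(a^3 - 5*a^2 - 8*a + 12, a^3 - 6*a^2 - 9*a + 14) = a^2 + a - 2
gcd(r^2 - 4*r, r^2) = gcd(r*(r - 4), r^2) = r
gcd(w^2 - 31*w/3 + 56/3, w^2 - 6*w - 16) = w - 8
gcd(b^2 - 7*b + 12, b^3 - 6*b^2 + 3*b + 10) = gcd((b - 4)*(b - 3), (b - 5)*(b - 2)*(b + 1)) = 1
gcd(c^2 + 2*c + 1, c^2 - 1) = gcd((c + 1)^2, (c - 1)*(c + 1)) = c + 1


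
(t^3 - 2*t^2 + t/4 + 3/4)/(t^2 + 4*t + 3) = (4*t^3 - 8*t^2 + t + 3)/(4*(t^2 + 4*t + 3))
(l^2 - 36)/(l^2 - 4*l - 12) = (l + 6)/(l + 2)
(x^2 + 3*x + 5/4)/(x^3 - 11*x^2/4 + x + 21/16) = 4*(2*x + 5)/(8*x^2 - 26*x + 21)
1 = 1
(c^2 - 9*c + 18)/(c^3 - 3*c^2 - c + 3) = (c - 6)/(c^2 - 1)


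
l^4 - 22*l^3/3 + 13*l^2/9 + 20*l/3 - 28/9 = (l - 7)*(l - 2/3)^2*(l + 1)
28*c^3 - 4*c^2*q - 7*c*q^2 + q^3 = (-7*c + q)*(-2*c + q)*(2*c + q)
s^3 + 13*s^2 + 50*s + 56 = (s + 2)*(s + 4)*(s + 7)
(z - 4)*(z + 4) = z^2 - 16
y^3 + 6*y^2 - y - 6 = (y - 1)*(y + 1)*(y + 6)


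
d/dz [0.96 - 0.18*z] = -0.180000000000000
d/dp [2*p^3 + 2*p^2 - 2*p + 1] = 6*p^2 + 4*p - 2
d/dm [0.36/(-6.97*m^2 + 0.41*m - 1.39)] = (5.0184*m - 0.1476)/(6.97*m^2 - 0.41*m + 1.39)^2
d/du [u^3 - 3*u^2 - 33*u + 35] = 3*u^2 - 6*u - 33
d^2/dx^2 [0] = 0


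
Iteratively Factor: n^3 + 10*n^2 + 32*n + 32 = (n + 4)*(n^2 + 6*n + 8) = (n + 2)*(n + 4)*(n + 4)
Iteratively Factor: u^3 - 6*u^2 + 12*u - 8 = (u - 2)*(u^2 - 4*u + 4) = (u - 2)^2*(u - 2)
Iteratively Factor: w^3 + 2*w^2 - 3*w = (w - 1)*(w^2 + 3*w) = w*(w - 1)*(w + 3)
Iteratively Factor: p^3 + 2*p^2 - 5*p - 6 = (p + 1)*(p^2 + p - 6) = (p - 2)*(p + 1)*(p + 3)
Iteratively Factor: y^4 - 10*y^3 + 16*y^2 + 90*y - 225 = (y + 3)*(y^3 - 13*y^2 + 55*y - 75) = (y - 5)*(y + 3)*(y^2 - 8*y + 15) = (y - 5)*(y - 3)*(y + 3)*(y - 5)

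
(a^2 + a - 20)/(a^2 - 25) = (a - 4)/(a - 5)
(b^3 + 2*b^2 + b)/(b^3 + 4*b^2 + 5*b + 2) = b/(b + 2)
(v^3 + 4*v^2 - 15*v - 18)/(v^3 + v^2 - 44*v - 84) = (v^2 - 2*v - 3)/(v^2 - 5*v - 14)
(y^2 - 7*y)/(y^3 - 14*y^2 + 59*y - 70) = y/(y^2 - 7*y + 10)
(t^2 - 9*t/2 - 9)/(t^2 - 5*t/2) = (2*t^2 - 9*t - 18)/(t*(2*t - 5))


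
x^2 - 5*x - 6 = (x - 6)*(x + 1)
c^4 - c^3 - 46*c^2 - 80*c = c*(c - 8)*(c + 2)*(c + 5)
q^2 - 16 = (q - 4)*(q + 4)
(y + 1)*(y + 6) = y^2 + 7*y + 6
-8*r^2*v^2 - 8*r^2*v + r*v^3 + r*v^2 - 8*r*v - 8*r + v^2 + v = (-8*r + v)*(v + 1)*(r*v + 1)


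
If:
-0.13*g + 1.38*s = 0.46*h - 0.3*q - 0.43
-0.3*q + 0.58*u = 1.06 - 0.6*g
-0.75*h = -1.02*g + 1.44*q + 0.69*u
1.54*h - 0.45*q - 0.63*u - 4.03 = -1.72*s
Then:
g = 1.88528728420937 - 1.78565509348629*u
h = 2.10848753516077 - 0.20357536815399*u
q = 0.237241235085397 - 1.63797685363926*u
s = 0.120009583034582*u + 0.517260320721416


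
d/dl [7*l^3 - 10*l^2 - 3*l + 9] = 21*l^2 - 20*l - 3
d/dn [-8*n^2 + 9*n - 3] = 9 - 16*n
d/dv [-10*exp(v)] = -10*exp(v)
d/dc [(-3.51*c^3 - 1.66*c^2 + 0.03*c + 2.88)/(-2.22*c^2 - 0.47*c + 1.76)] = (7.7922*c^4 + 3.2994*c^3 - 17.686*c^2 + 6.944*c + 1.4064)/(4.9284*c^4 + 2.0868*c^3 - 7.5935*c^2 - 1.6544*c + 3.0976)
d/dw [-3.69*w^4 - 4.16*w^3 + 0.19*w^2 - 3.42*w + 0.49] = -14.76*w^3 - 12.48*w^2 + 0.38*w - 3.42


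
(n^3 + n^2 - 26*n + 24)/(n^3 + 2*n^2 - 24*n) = (n - 1)/n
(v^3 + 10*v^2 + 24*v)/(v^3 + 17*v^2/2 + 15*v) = 2*(v + 4)/(2*v + 5)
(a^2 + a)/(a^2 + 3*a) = (a + 1)/(a + 3)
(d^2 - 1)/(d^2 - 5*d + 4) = (d + 1)/(d - 4)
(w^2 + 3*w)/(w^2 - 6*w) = (w + 3)/(w - 6)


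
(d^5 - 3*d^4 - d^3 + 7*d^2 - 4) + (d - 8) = d^5 - 3*d^4 - d^3 + 7*d^2 + d - 12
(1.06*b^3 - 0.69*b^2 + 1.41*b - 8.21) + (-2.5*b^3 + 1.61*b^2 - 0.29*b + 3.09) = -1.44*b^3 + 0.92*b^2 + 1.12*b - 5.12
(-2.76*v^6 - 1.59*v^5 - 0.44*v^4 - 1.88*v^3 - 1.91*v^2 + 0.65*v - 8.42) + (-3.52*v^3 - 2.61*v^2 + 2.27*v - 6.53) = -2.76*v^6 - 1.59*v^5 - 0.44*v^4 - 5.4*v^3 - 4.52*v^2 + 2.92*v - 14.95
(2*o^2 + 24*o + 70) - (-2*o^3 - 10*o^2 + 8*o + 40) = 2*o^3 + 12*o^2 + 16*o + 30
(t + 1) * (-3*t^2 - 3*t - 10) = -3*t^3 - 6*t^2 - 13*t - 10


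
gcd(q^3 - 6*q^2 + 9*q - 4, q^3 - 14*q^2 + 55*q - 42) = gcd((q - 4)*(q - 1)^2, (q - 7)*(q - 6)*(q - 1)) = q - 1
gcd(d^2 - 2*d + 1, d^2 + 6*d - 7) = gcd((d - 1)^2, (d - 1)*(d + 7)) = d - 1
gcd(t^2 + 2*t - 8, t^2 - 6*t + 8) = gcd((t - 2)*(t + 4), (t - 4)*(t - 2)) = t - 2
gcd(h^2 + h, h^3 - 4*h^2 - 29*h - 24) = h + 1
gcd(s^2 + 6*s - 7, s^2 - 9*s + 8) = s - 1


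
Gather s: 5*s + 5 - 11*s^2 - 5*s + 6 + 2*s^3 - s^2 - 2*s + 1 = 2*s^3 - 12*s^2 - 2*s + 12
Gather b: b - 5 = b - 5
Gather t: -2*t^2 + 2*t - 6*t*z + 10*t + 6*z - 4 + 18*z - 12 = -2*t^2 + t*(12 - 6*z) + 24*z - 16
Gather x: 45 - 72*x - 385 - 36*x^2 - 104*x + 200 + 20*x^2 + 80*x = -16*x^2 - 96*x - 140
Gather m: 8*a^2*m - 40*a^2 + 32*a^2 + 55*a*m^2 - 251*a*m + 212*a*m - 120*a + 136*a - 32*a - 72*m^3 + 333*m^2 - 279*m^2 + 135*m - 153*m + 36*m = -8*a^2 - 16*a - 72*m^3 + m^2*(55*a + 54) + m*(8*a^2 - 39*a + 18)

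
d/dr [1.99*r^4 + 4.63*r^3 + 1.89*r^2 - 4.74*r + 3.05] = 7.96*r^3 + 13.89*r^2 + 3.78*r - 4.74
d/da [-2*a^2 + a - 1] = 1 - 4*a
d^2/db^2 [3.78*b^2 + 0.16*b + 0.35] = 7.56000000000000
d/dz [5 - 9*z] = -9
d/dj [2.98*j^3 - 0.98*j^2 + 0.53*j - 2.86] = 8.94*j^2 - 1.96*j + 0.53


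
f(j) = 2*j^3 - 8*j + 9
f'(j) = 6*j^2 - 8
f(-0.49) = 12.68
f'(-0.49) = -6.56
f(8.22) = 1054.06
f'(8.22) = 397.41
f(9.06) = 1423.87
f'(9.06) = 484.50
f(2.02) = 9.32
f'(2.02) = 16.48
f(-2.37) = 1.34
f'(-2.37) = 25.70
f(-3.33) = -38.21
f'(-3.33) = 58.53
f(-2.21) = 5.09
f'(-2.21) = 21.30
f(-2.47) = -1.38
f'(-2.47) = 28.61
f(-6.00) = -375.00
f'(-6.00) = 208.00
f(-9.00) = -1377.00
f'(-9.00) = 478.00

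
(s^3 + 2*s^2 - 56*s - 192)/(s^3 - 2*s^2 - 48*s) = (s + 4)/s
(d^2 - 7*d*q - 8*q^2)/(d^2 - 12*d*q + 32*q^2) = (-d - q)/(-d + 4*q)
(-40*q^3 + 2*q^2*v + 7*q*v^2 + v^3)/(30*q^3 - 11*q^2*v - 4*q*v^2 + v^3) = (-20*q^2 - 9*q*v - v^2)/(15*q^2 + 2*q*v - v^2)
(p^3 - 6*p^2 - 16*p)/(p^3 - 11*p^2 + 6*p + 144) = p*(p + 2)/(p^2 - 3*p - 18)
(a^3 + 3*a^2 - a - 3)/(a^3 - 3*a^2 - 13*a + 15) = (a + 1)/(a - 5)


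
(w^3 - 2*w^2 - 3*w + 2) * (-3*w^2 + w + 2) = -3*w^5 + 7*w^4 + 9*w^3 - 13*w^2 - 4*w + 4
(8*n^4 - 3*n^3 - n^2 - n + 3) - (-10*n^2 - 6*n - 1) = 8*n^4 - 3*n^3 + 9*n^2 + 5*n + 4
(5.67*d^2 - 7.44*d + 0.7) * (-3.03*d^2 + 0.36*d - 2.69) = -17.1801*d^4 + 24.5844*d^3 - 20.0517*d^2 + 20.2656*d - 1.883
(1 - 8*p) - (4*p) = 1 - 12*p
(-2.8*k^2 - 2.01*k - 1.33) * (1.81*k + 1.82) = -5.068*k^3 - 8.7341*k^2 - 6.0655*k - 2.4206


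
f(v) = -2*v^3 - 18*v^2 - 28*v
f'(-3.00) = 26.00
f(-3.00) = -24.00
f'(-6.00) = -28.00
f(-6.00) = -48.00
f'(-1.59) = 14.07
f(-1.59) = 7.05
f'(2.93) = -184.99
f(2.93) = -286.88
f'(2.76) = -173.07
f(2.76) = -256.45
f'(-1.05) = 3.18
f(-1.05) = 11.87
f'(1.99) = -123.40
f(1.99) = -142.76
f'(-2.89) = 25.93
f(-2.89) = -21.14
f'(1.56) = -98.76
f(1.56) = -95.08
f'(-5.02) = 1.52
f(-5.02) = -60.04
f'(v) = -6*v^2 - 36*v - 28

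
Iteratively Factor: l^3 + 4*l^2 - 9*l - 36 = (l - 3)*(l^2 + 7*l + 12) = (l - 3)*(l + 3)*(l + 4)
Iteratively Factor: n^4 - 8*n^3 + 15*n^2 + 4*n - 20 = (n - 2)*(n^3 - 6*n^2 + 3*n + 10) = (n - 2)*(n + 1)*(n^2 - 7*n + 10) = (n - 2)^2*(n + 1)*(n - 5)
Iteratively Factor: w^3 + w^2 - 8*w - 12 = (w + 2)*(w^2 - w - 6) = (w - 3)*(w + 2)*(w + 2)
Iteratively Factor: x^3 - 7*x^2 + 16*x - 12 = (x - 2)*(x^2 - 5*x + 6) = (x - 3)*(x - 2)*(x - 2)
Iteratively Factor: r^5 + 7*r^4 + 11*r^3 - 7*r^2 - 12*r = (r + 4)*(r^4 + 3*r^3 - r^2 - 3*r) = r*(r + 4)*(r^3 + 3*r^2 - r - 3) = r*(r - 1)*(r + 4)*(r^2 + 4*r + 3) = r*(r - 1)*(r + 1)*(r + 4)*(r + 3)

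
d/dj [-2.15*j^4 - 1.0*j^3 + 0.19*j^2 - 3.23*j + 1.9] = -8.6*j^3 - 3.0*j^2 + 0.38*j - 3.23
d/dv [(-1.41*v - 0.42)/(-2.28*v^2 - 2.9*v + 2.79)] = (3.2148*v^2 + 4.089*v - (1.41*v + 0.42)*(4.56*v + 2.9) - 3.9339)/(2.28*v^2 + 2.9*v - 2.79)^2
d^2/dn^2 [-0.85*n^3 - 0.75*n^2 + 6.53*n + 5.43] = -5.1*n - 1.5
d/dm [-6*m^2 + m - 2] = 1 - 12*m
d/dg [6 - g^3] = -3*g^2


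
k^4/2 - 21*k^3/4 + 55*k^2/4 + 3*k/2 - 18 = (k/2 + 1/2)*(k - 6)*(k - 4)*(k - 3/2)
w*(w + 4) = w^2 + 4*w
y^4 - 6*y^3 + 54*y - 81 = (y - 3)^3*(y + 3)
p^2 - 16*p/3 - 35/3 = (p - 7)*(p + 5/3)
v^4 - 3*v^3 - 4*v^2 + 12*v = v*(v - 3)*(v - 2)*(v + 2)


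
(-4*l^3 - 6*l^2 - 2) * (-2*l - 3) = 8*l^4 + 24*l^3 + 18*l^2 + 4*l + 6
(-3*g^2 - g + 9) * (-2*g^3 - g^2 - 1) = 6*g^5 + 5*g^4 - 17*g^3 - 6*g^2 + g - 9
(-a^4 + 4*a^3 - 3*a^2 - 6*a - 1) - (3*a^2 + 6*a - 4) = -a^4 + 4*a^3 - 6*a^2 - 12*a + 3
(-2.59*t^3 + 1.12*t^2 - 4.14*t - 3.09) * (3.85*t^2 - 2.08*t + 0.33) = -9.9715*t^5 + 9.6992*t^4 - 19.1233*t^3 - 2.9157*t^2 + 5.061*t - 1.0197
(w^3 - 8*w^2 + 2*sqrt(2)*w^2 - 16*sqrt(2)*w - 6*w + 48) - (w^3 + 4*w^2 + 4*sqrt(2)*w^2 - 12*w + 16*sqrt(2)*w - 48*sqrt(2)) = -12*w^2 - 2*sqrt(2)*w^2 - 32*sqrt(2)*w + 6*w + 48 + 48*sqrt(2)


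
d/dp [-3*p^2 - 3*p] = -6*p - 3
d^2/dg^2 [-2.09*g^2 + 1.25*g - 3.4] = -4.18000000000000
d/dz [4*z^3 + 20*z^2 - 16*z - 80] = 12*z^2 + 40*z - 16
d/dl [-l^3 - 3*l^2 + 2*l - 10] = -3*l^2 - 6*l + 2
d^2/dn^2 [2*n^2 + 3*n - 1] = 4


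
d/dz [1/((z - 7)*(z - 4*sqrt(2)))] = ((7 - z)*(z - 4*sqrt(2))^2 + (-z + 4*sqrt(2))*(z - 7)^2)/((z - 7)^3*(z - 4*sqrt(2))^3)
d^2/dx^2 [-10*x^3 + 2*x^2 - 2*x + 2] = 4 - 60*x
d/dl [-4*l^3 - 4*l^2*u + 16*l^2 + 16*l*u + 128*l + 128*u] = -12*l^2 - 8*l*u + 32*l + 16*u + 128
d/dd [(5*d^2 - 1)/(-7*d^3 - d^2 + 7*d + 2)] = (35*d^4 + 14*d^2 + 18*d + 7)/(49*d^6 + 14*d^5 - 97*d^4 - 42*d^3 + 45*d^2 + 28*d + 4)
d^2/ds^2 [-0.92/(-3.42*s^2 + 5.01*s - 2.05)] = (-21.521376*s^2 + 31.526928*s + 0.92*(6.84*s - 5.01)*(13.68*s - 10.02) - 12.90024)/(3.42*s^2 - 5.01*s + 2.05)^3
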